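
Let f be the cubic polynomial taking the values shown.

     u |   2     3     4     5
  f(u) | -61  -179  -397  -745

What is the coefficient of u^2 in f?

-5

Write f(u) = au^3 + bu^2 + cu + d. Substituting each data point gives a linear system:
  8a + 4b + 2c + d = -61
  27a + 9b + 3c + d = -179
  64a + 16b + 4c + d = -397
  125a + 25b + 5c + d = -745
Solving the system yields a = -5, b = -5, c = 2, d = -5.
So f(u) = -5u^3 - 5u^2 + 2u - 5.
The coefficient of u^2 is -5.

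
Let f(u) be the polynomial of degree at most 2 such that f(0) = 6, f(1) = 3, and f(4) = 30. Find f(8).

Write f(u) = au^2 + bu + c. Substituting each data point gives a linear system:
  c = 6
  a + b + c = 3
  16a + 4b + c = 30
Solving the system yields a = 3, b = -6, c = 6.
So f(u) = 3u^2 - 6u + 6.
Then f(8) = 150.

150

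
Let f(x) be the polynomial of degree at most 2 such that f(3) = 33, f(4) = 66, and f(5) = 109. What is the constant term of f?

Write f(x) = ax^2 + bx + c. Substituting each data point gives a linear system:
  9a + 3b + c = 33
  16a + 4b + c = 66
  25a + 5b + c = 109
Solving the system yields a = 5, b = -2, c = -6.
So f(x) = 5x^2 - 2x - 6.
The constant term is -6.

-6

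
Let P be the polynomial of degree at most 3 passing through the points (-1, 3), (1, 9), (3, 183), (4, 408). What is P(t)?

Write P(t) = at^3 + bt^2 + ct + d. Substituting each data point gives a linear system:
  -a + b - c + d = 3
  a + b + c + d = 9
  27a + 9b + 3c + d = 183
  64a + 16b + 4c + d = 408
Solving the system yields a = 5, b = 6, c = -2, d = 0.
So P(t) = 5t^3 + 6t^2 - 2t.
Check: P(-1) = 3. ✓

P(t) = 5t^3 + 6t^2 - 2t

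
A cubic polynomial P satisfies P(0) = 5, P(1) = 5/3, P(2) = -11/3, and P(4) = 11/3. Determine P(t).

P(t) = t^3 - 4t^2 - (1/3)t + 5

Write P(t) = at^3 + bt^2 + ct + d. Substituting each data point gives a linear system:
  d = 5
  a + b + c + d = 5/3
  8a + 4b + 2c + d = -11/3
  64a + 16b + 4c + d = 11/3
Solving the system yields a = 1, b = -4, c = -1/3, d = 5.
So P(t) = t^3 - 4t^2 - (1/3)t + 5.
Check: P(0) = 5. ✓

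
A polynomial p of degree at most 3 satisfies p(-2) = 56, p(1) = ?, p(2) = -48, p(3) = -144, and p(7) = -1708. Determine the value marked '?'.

-10

The 4 known points determine the degree-3 polynomial uniquely.
Write p(u) = au^3 + bu^2 + cu + d. Substituting each data point gives a linear system:
  -8a + 4b - 2c + d = 56
  8a + 4b + 2c + d = -48
  27a + 9b + 3c + d = -144
  343a + 49b + 7c + d = -1708
Solving the system yields a = -5, b = 1, c = -6, d = 0.
So p(u) = -5u^3 + u^2 - 6u.
Then p(1) = -10.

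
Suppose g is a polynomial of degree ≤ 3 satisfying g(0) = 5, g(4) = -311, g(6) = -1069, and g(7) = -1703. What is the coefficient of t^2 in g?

0

Write g(t) = at^3 + bt^2 + ct + d. Substituting each data point gives a linear system:
  d = 5
  64a + 16b + 4c + d = -311
  216a + 36b + 6c + d = -1069
  343a + 49b + 7c + d = -1703
Solving the system yields a = -5, b = 0, c = 1, d = 5.
So g(t) = -5t^3 + t + 5.
The coefficient of t^2 is 0.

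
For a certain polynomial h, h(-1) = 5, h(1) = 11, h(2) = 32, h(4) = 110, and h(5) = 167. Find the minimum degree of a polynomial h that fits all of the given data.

Divided differences on the nodes -1, 1, 2, 4, 5:
  order 0: 5  11  32  110  167
  order 1: 3  21  39  57
  order 2: 6  6  6
  order 3: 0  0
  order 4: 0
The order-2 divided differences are all 6 (nonzero) and every higher order vanishes, so the data lies on a polynomial of degree exactly 2.

2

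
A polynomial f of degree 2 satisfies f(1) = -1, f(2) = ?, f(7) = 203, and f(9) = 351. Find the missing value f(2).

8

The 3 known points determine the degree-2 polynomial uniquely.
Write f(s) = as^2 + bs + c. Substituting each data point gives a linear system:
  a + b + c = -1
  49a + 7b + c = 203
  81a + 9b + c = 351
Solving the system yields a = 5, b = -6, c = 0.
So f(s) = 5s^2 - 6s.
Then f(2) = 8.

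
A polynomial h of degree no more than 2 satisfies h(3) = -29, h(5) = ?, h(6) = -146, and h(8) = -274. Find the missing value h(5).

-97

The 3 known points determine the degree-2 polynomial uniquely.
Write h(u) = au^2 + bu + c. Substituting each data point gives a linear system:
  9a + 3b + c = -29
  36a + 6b + c = -146
  64a + 8b + c = -274
Solving the system yields a = -5, b = 6, c = -2.
So h(u) = -5u² + 6u - 2.
Then h(5) = -97.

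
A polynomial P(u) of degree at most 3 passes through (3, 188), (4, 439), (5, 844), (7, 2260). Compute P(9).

Write P(u) = au^3 + bu^2 + cu + d. Substituting each data point gives a linear system:
  27a + 9b + 3c + d = 188
  64a + 16b + 4c + d = 439
  125a + 25b + 5c + d = 844
  343a + 49b + 7c + d = 2260
Solving the system yields a = 6, b = 5, c = -6, d = -1.
So P(u) = 6u^3 + 5u^2 - 6u - 1.
Then P(9) = 4724.

4724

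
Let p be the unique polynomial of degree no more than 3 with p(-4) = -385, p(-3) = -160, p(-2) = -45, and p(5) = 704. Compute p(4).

Using the Lagrange interpolation formula with nodes -4, -3, -2, 5:
  L_0(n) = (n + 3)(n + 2)(n - 5) / -18
  L_1(n) = (n + 4)(n + 2)(n - 5) / 8
  L_2(n) = (n + 4)(n + 3)(n - 5) / -14
  L_3(n) = (n + 4)(n + 3)(n + 2) / 504
Then p(n) = -385·L_0(n) - 160·L_1(n) - 45·L_2(n) + 704·L_3(n).
Expanding and collecting terms gives p(n) = 6n^3 - n^2 - 4n - 1.
Evaluating at n = 4: p(4) = 351.

351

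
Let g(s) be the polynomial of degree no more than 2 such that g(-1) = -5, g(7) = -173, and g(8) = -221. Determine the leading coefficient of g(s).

Write g(s) = as^2 + bs + c. Substituting each data point gives a linear system:
  a - b + c = -5
  49a + 7b + c = -173
  64a + 8b + c = -221
Solving the system yields a = -3, b = -3, c = -5.
So g(s) = -3s^2 - 3s - 5.
The leading coefficient is -3.

-3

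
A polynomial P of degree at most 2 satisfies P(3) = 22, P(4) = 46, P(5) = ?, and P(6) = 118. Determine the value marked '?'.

On equispaced nodes a degree-2 polynomial has vanishing third forward difference, so
  - P(3) + 3·P(4) - 3·P(5) + P(6) = 0.
Substituting the known values and solving for P(5):
  -3·P(5) = -234
  P(5) = 78.

78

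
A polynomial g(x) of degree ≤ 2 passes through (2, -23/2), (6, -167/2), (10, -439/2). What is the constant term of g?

1/2

Write g(x) = ax^2 + bx + c. Substituting each data point gives a linear system:
  4a + 2b + c = -23/2
  36a + 6b + c = -167/2
  100a + 10b + c = -439/2
Solving the system yields a = -2, b = -2, c = 1/2.
So g(x) = -2x² - 2x + 1/2.
The constant term is 1/2.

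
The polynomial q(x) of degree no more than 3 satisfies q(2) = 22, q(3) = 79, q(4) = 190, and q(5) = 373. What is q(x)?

Write q(x) = ax^3 + bx^2 + cx + d. Substituting each data point gives a linear system:
  8a + 4b + 2c + d = 22
  27a + 9b + 3c + d = 79
  64a + 16b + 4c + d = 190
  125a + 25b + 5c + d = 373
Solving the system yields a = 3, b = 0, c = 0, d = -2.
So q(x) = 3x³ - 2.
Check: q(5) = 373. ✓

q(x) = 3x^3 - 2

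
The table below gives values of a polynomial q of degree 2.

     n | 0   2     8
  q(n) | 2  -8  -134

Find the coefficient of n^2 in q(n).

-2

Write q(n) = an^2 + bn + c. Substituting each data point gives a linear system:
  c = 2
  4a + 2b + c = -8
  64a + 8b + c = -134
Solving the system yields a = -2, b = -1, c = 2.
So q(n) = -2n^2 - n + 2.
The leading coefficient is -2.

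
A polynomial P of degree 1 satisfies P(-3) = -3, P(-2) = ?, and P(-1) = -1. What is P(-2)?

-2

The 2 known points determine the degree-1 polynomial uniquely.
Write P(t) = at + b. Substituting each data point gives a linear system:
  -3a + b = -3
  -a + b = -1
Solving the system yields a = 1, b = 0.
So P(t) = t.
Then P(-2) = -2.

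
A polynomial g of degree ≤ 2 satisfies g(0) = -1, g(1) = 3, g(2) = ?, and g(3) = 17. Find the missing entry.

9

The 3 known points determine the degree-2 polynomial uniquely.
Write g(t) = at^2 + bt + c. Substituting each data point gives a linear system:
  c = -1
  a + b + c = 3
  9a + 3b + c = 17
Solving the system yields a = 1, b = 3, c = -1.
So g(t) = t² + 3t - 1.
Then g(2) = 9.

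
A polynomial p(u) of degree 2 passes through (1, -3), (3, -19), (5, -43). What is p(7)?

Write p(u) = au^2 + bu + c. Substituting each data point gives a linear system:
  a + b + c = -3
  9a + 3b + c = -19
  25a + 5b + c = -43
Solving the system yields a = -1, b = -4, c = 2.
So p(u) = -u² - 4u + 2.
Then p(7) = -75.

-75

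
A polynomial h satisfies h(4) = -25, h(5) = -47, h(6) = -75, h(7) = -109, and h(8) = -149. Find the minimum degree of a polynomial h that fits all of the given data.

Forward differences of the values at n = 4, 5, 6, 7, 8:
  h  : -25  -47  -75  -109  -149
  Δ  : -22  -28  -34  -40
  Δ^2: -6  -6  -6
  Δ^3: 0  0
  Δ^4: 0
The second differences are constant (-6) and nonzero, while all higher differences vanish, so the minimal degree is 2.

2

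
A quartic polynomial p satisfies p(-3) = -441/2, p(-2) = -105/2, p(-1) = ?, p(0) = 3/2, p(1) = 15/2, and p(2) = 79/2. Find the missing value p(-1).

On equispaced nodes a degree-4 polynomial has vanishing fifth forward difference, so
  - p(-3) + 5·p(-2) - 10·p(-1) + 10·p(0) - 5·p(1) + p(2) = 0.
Substituting the known values and solving for p(-1):
  -10·p(-1) = 25
  p(-1) = -5/2.

-5/2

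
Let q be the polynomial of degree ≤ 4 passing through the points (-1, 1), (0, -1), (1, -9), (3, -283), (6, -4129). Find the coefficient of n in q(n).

Write q(n) = an^4 + bn^3 + cn^2 + dn + e. Substituting each data point gives a linear system:
  a - b + c - d + e = 1
  e = -1
  a + b + c + d + e = -9
  81a + 27b + 9c + 3d + e = -283
  1296a + 216b + 36c + 6d + e = -4129
Solving the system yields a = -3, b = -1, c = 0, d = -4, e = -1.
So q(n) = -3n^4 - n^3 - 4n - 1.
The coefficient of n is -4.

-4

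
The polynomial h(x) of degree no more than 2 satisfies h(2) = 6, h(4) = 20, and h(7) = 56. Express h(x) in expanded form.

h(x) = x^2 + x

Using the Lagrange interpolation formula with nodes 2, 4, 7:
  L_0(x) = (x - 4)(x - 7) / 10
  L_1(x) = (x - 2)(x - 7) / -6
  L_2(x) = (x - 2)(x - 4) / 15
Then h(x) = 6·L_0(x) + 20·L_1(x) + 56·L_2(x).
Expanding and collecting terms gives h(x) = x^2 + x.
Check: h(7) = 56. ✓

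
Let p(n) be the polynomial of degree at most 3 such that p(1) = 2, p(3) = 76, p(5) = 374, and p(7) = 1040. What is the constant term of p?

Write p(n) = an^3 + bn^2 + cn + d. Substituting each data point gives a linear system:
  a + b + c + d = 2
  27a + 9b + 3c + d = 76
  125a + 25b + 5c + d = 374
  343a + 49b + 7c + d = 1040
Solving the system yields a = 3, b = 1, c = -6, d = 4.
So p(n) = 3n³ + n² - 6n + 4.
The constant term is 4.

4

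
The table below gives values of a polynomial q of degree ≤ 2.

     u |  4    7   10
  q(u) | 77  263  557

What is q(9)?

Write q(u) = au^2 + bu + c. Substituting each data point gives a linear system:
  16a + 4b + c = 77
  49a + 7b + c = 263
  100a + 10b + c = 557
Solving the system yields a = 6, b = -4, c = -3.
So q(u) = 6u² - 4u - 3.
Then q(9) = 447.

447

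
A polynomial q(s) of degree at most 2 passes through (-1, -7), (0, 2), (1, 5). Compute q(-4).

Forward differences of the values at s = -1, 0, 1:
  q  : -7  2  5
  Δ  : 9  3
  Δ^2: -6
The second differences are constant, confirming degree 2.
Interpolating (Newton forward form) and evaluating at s = -4 gives q(-4) = -70.

-70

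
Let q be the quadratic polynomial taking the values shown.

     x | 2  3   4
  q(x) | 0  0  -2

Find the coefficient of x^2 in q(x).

-1

Write q(x) = ax^2 + bx + c. Substituting each data point gives a linear system:
  4a + 2b + c = 0
  9a + 3b + c = 0
  16a + 4b + c = -2
Solving the system yields a = -1, b = 5, c = -6.
So q(x) = -x^2 + 5x - 6.
The leading coefficient is -1.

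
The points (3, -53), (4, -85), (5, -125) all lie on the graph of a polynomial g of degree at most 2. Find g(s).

g(s) = -4s^2 - 4s - 5

Write g(s) = as^2 + bs + c. Substituting each data point gives a linear system:
  9a + 3b + c = -53
  16a + 4b + c = -85
  25a + 5b + c = -125
Solving the system yields a = -4, b = -4, c = -5.
So g(s) = -4s^2 - 4s - 5.
Check: g(5) = -125. ✓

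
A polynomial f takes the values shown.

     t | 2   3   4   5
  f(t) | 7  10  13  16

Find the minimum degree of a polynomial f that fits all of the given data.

Forward differences of the values at t = 2, 3, 4, 5:
  f  : 7  10  13  16
  Δ  : 3  3  3
  Δ^2: 0  0
  Δ^3: 0
The first differences are constant (3) and nonzero, while all higher differences vanish, so the minimal degree is 1.

1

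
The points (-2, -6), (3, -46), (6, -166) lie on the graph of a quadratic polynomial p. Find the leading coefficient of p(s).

Write p(s) = as^2 + bs + c. Substituting each data point gives a linear system:
  4a - 2b + c = -6
  9a + 3b + c = -46
  36a + 6b + c = -166
Solving the system yields a = -4, b = -4, c = 2.
So p(s) = -4s^2 - 4s + 2.
The leading coefficient is -4.

-4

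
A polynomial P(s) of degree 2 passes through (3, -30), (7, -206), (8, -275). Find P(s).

P(s) = -5s^2 + 6s - 3

Write P(s) = as^2 + bs + c. Substituting each data point gives a linear system:
  9a + 3b + c = -30
  49a + 7b + c = -206
  64a + 8b + c = -275
Solving the system yields a = -5, b = 6, c = -3.
So P(s) = -5s^2 + 6s - 3.
Check: P(8) = -275. ✓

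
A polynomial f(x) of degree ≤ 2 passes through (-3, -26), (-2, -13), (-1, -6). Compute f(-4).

Forward differences of the values at x = -3, -2, -1:
  f  : -26  -13  -6
  Δ  : 13  7
  Δ^2: -6
The second differences are constant, confirming degree 2.
Interpolating (Newton forward form) and evaluating at x = -4 gives f(-4) = -45.

-45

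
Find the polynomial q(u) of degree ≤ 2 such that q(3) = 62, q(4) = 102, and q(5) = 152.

q(u) = 5u^2 + 5u + 2

Write q(u) = au^2 + bu + c. Substituting each data point gives a linear system:
  9a + 3b + c = 62
  16a + 4b + c = 102
  25a + 5b + c = 152
Solving the system yields a = 5, b = 5, c = 2.
So q(u) = 5u^2 + 5u + 2.
Check: q(3) = 62. ✓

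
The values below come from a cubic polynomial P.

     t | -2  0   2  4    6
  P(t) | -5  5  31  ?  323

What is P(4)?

121

The 4 known points determine the degree-3 polynomial uniquely.
Write P(t) = at^3 + bt^2 + ct + d. Substituting each data point gives a linear system:
  -8a + 4b - 2c + d = -5
  d = 5
  8a + 4b + 2c + d = 31
  216a + 36b + 6c + d = 323
Solving the system yields a = 1, b = 2, c = 5, d = 5.
So P(t) = t³ + 2t² + 5t + 5.
Then P(4) = 121.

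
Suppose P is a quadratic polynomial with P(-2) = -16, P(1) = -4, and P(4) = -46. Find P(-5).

Write P(s) = as^2 + bs + c. Substituting each data point gives a linear system:
  4a - 2b + c = -16
  a + b + c = -4
  16a + 4b + c = -46
Solving the system yields a = -3, b = 1, c = -2.
So P(s) = -3s² + s - 2.
Then P(-5) = -82.

-82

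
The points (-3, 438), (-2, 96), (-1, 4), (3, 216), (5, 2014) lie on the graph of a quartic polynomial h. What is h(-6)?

Write h(x) = ax^4 + bx^3 + cx^2 + dx + e. Substituting each data point gives a linear system:
  81a - 27b + 9c - 3d + e = 438
  16a - 8b + 4c - 2d + e = 96
  a - b + c - d + e = 4
  81a + 27b + 9c + 3d + e = 216
  625a + 125b + 25c + 5d + e = 2014
Solving the system yields a = 4, b = -4, c = 1, d = -1, e = -6.
So h(x) = 4x⁴ - 4x³ + x² - x - 6.
Then h(-6) = 6084.

6084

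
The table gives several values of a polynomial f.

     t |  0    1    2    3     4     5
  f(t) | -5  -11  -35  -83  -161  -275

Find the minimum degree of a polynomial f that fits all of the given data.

Forward differences of the values at t = 0, 1, 2, 3, 4, 5:
  f  : -5  -11  -35  -83  -161  -275
  Δ  : -6  -24  -48  -78  -114
  Δ^2: -18  -24  -30  -36
  Δ^3: -6  -6  -6
  Δ^4: 0  0
  Δ^5: 0
The third differences are constant (-6) and nonzero, while all higher differences vanish, so the minimal degree is 3.

3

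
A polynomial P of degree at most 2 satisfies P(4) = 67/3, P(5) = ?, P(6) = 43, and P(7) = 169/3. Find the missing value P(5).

On equispaced nodes a degree-2 polynomial has vanishing third forward difference, so
  - P(4) + 3·P(5) - 3·P(6) + P(7) = 0.
Substituting the known values and solving for P(5):
  3·P(5) = 95
  P(5) = 95/3.

95/3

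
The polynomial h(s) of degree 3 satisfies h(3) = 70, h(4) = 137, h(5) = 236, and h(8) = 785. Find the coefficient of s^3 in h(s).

1

Write h(s) = as^3 + bs^2 + cs + d. Substituting each data point gives a linear system:
  27a + 9b + 3c + d = 70
  64a + 16b + 4c + d = 137
  125a + 25b + 5c + d = 236
  512a + 64b + 8c + d = 785
Solving the system yields a = 1, b = 4, c = 2, d = 1.
So h(s) = s³ + 4s² + 2s + 1.
The leading coefficient is 1.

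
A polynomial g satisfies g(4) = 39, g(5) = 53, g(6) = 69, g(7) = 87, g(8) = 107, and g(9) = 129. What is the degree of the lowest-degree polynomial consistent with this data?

2

Forward differences of the values at s = 4, 5, 6, 7, 8, 9:
  g  : 39  53  69  87  107  129
  Δ  : 14  16  18  20  22
  Δ^2: 2  2  2  2
  Δ^3: 0  0  0
  Δ^4: 0  0
  Δ^5: 0
The second differences are constant (2) and nonzero, while all higher differences vanish, so the minimal degree is 2.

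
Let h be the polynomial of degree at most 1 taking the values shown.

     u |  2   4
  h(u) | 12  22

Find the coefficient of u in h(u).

Write h(u) = au + b. Substituting each data point gives a linear system:
  2a + b = 12
  4a + b = 22
Solving the system yields a = 5, b = 2.
So h(u) = 5u + 2.
The leading coefficient is 5.

5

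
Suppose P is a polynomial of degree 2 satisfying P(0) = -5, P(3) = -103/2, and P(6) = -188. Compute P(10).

-510

Forward differences of the values at n = 0, 3, 6:
  P  : -5  -103/2  -188
  Δ  : -93/2  -273/2
  Δ^2: -90
The second differences are constant, confirming degree 2.
Interpolating (Newton forward form) and evaluating at n = 10 gives P(10) = -510.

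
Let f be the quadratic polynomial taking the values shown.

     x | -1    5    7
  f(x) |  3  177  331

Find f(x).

Using the Lagrange interpolation formula with nodes -1, 5, 7:
  L_0(x) = (x - 5)(x - 7) / 48
  L_1(x) = (x + 1)(x - 7) / -12
  L_2(x) = (x + 1)(x - 5) / 16
Then f(x) = 3·L_0(x) + 177·L_1(x) + 331·L_2(x).
Expanding and collecting terms gives f(x) = 6x² + 5x + 2.
Check: f(5) = 177. ✓

f(x) = 6x^2 + 5x + 2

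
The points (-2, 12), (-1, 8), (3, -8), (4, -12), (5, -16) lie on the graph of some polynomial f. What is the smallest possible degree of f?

Divided differences on the nodes -2, -1, 3, 4, 5:
  order 0: 12  8  -8  -12  -16
  order 1: -4  -4  -4  -4
  order 2: 0  0  0
  order 3: 0  0
  order 4: 0
The order-1 divided differences are all -4 (nonzero) and every higher order vanishes, so the data lies on a polynomial of degree exactly 1.

1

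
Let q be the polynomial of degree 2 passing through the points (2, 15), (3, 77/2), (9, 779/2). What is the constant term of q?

Write q(t) = at^2 + bt + c. Substituting each data point gives a linear system:
  4a + 2b + c = 15
  9a + 3b + c = 77/2
  81a + 9b + c = 779/2
Solving the system yields a = 5, b = -3/2, c = -2.
So q(t) = 5t^2 - (3/2)t - 2.
The constant term is -2.

-2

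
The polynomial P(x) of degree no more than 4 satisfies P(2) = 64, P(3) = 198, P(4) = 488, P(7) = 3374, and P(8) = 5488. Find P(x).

P(x) = x^4 + 2x^3 + 5x^2 + 6x

Write P(x) = ax^4 + bx^3 + cx^2 + dx + e. Substituting each data point gives a linear system:
  16a + 8b + 4c + 2d + e = 64
  81a + 27b + 9c + 3d + e = 198
  256a + 64b + 16c + 4d + e = 488
  2401a + 343b + 49c + 7d + e = 3374
  4096a + 512b + 64c + 8d + e = 5488
Solving the system yields a = 1, b = 2, c = 5, d = 6, e = 0.
So P(x) = x⁴ + 2x³ + 5x² + 6x.
Check: P(4) = 488. ✓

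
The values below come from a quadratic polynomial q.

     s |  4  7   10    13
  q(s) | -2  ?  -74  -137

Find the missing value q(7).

-29

The 3 known points determine the degree-2 polynomial uniquely.
Write q(s) = as^2 + bs + c. Substituting each data point gives a linear system:
  16a + 4b + c = -2
  100a + 10b + c = -74
  169a + 13b + c = -137
Solving the system yields a = -1, b = 2, c = 6.
So q(s) = -s² + 2s + 6.
Then q(7) = -29.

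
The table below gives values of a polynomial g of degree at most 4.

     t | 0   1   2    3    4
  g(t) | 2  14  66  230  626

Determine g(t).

g(t) = 2t^4 + 6t^2 + 4t + 2

Write g(t) = at^4 + bt^3 + ct^2 + dt + e. Substituting each data point gives a linear system:
  e = 2
  a + b + c + d + e = 14
  16a + 8b + 4c + 2d + e = 66
  81a + 27b + 9c + 3d + e = 230
  256a + 64b + 16c + 4d + e = 626
Solving the system yields a = 2, b = 0, c = 6, d = 4, e = 2.
So g(t) = 2t⁴ + 6t² + 4t + 2.
Check: g(2) = 66. ✓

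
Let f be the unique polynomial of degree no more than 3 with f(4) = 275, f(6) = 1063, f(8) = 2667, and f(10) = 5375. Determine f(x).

f(x) = 6x^3 - 6x^2 - 2x - 5

Write f(x) = ax^3 + bx^2 + cx + d. Substituting each data point gives a linear system:
  64a + 16b + 4c + d = 275
  216a + 36b + 6c + d = 1063
  512a + 64b + 8c + d = 2667
  1000a + 100b + 10c + d = 5375
Solving the system yields a = 6, b = -6, c = -2, d = -5.
So f(x) = 6x³ - 6x² - 2x - 5.
Check: f(4) = 275. ✓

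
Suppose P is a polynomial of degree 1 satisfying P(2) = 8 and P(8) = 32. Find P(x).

P(x) = 4x

Write P(x) = ax + b. Substituting each data point gives a linear system:
  2a + b = 8
  8a + b = 32
Solving the system yields a = 4, b = 0.
So P(x) = 4x.
Check: P(2) = 8. ✓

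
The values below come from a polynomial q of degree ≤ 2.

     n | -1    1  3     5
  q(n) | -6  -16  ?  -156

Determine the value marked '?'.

-66

On equispaced nodes a degree-2 polynomial has vanishing third forward difference, so
  - q(-1) + 3·q(1) - 3·q(3) + q(5) = 0.
Substituting the known values and solving for q(3):
  -3·q(3) = 198
  q(3) = -66.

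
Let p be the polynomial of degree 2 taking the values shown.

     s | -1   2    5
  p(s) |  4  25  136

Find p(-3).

Forward differences of the values at s = -1, 2, 5:
  p  : 4  25  136
  Δ  : 21  111
  Δ^2: 90
The second differences are constant, confirming degree 2.
Interpolating (Newton forward form) and evaluating at s = -3 gives p(-3) = 40.

40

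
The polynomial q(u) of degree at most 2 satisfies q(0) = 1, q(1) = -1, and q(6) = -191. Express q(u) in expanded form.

q(u) = -6u^2 + 4u + 1

Using the Lagrange interpolation formula with nodes 0, 1, 6:
  L_0(u) = (u - 1)(u - 6) / 6
  L_1(u) = u(u - 6) / -5
  L_2(u) = u(u - 1) / 30
Then q(u) = 1·L_0(u) - 1·L_1(u) - 191·L_2(u).
Expanding and collecting terms gives q(u) = -6u^2 + 4u + 1.
Check: q(1) = -1. ✓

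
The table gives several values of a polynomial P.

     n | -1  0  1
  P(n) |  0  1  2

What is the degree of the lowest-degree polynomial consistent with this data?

1

Forward differences of the values at n = -1, 0, 1:
  P  : 0  1  2
  Δ  : 1  1
  Δ^2: 0
The first differences are constant (1) and nonzero, while all higher differences vanish, so the minimal degree is 1.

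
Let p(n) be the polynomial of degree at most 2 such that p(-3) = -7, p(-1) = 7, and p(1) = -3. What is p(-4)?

-23

Write p(n) = an^2 + bn + c. Substituting each data point gives a linear system:
  9a - 3b + c = -7
  a - b + c = 7
  a + b + c = -3
Solving the system yields a = -3, b = -5, c = 5.
So p(n) = -3n^2 - 5n + 5.
Then p(-4) = -23.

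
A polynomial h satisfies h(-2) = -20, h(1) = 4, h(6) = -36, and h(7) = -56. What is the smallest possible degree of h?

2

Divided differences on the nodes -2, 1, 6, 7:
  order 0: -20  4  -36  -56
  order 1: 8  -8  -20
  order 2: -2  -2
  order 3: 0
The order-2 divided differences are all -2 (nonzero) and every higher order vanishes, so the data lies on a polynomial of degree exactly 2.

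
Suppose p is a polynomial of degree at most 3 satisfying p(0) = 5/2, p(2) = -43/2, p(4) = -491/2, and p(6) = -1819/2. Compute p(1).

1/2

Write p(t) = at^3 + bt^2 + ct + d. Substituting each data point gives a linear system:
  d = 5/2
  8a + 4b + 2c + d = -43/2
  64a + 16b + 4c + d = -491/2
  216a + 36b + 6c + d = -1819/2
Solving the system yields a = -5, b = 5, c = -2, d = 5/2.
So p(t) = -5t³ + 5t² - 2t + 5/2.
Then p(1) = 1/2.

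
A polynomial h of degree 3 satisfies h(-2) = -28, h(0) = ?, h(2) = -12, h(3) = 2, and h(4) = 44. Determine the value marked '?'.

-4

The 4 known points determine the degree-3 polynomial uniquely.
Write h(x) = ax^3 + bx^2 + cx + d. Substituting each data point gives a linear system:
  -8a + 4b - 2c + d = -28
  8a + 4b + 2c + d = -12
  27a + 9b + 3c + d = 2
  64a + 16b + 4c + d = 44
Solving the system yields a = 2, b = -4, c = -4, d = -4.
So h(x) = 2x^3 - 4x^2 - 4x - 4.
Then h(0) = -4.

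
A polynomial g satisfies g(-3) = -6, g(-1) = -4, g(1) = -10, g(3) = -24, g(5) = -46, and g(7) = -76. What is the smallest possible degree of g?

2

Forward differences of the values at n = -3, -1, 1, 3, 5, 7:
  g  : -6  -4  -10  -24  -46  -76
  Δ  : 2  -6  -14  -22  -30
  Δ^2: -8  -8  -8  -8
  Δ^3: 0  0  0
  Δ^4: 0  0
  Δ^5: 0
The second differences are constant (-8) and nonzero, while all higher differences vanish, so the minimal degree is 2.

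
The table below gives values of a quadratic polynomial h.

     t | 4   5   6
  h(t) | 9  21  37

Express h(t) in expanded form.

Write h(t) = at^2 + bt + c. Substituting each data point gives a linear system:
  16a + 4b + c = 9
  25a + 5b + c = 21
  36a + 6b + c = 37
Solving the system yields a = 2, b = -6, c = 1.
So h(t) = 2t^2 - 6t + 1.
Check: h(5) = 21. ✓

h(t) = 2t^2 - 6t + 1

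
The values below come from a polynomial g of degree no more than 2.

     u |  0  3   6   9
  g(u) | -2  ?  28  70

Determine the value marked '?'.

4

On equispaced nodes a degree-2 polynomial has vanishing third forward difference, so
  - g(0) + 3·g(3) - 3·g(6) + g(9) = 0.
Substituting the known values and solving for g(3):
  3·g(3) = 12
  g(3) = 4.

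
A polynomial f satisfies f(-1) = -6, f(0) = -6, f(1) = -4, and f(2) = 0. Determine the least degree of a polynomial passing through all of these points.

Forward differences of the values at n = -1, 0, 1, 2:
  f  : -6  -6  -4  0
  Δ  : 0  2  4
  Δ^2: 2  2
  Δ^3: 0
The second differences are constant (2) and nonzero, while all higher differences vanish, so the minimal degree is 2.

2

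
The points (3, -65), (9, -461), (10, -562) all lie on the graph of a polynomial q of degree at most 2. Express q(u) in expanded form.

Write q(u) = au^2 + bu + c. Substituting each data point gives a linear system:
  9a + 3b + c = -65
  81a + 9b + c = -461
  100a + 10b + c = -562
Solving the system yields a = -5, b = -6, c = -2.
So q(u) = -5u^2 - 6u - 2.
Check: q(9) = -461. ✓

q(u) = -5u^2 - 6u - 2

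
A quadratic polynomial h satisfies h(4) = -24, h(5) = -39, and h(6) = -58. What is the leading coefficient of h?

-2

Write h(s) = as^2 + bs + c. Substituting each data point gives a linear system:
  16a + 4b + c = -24
  25a + 5b + c = -39
  36a + 6b + c = -58
Solving the system yields a = -2, b = 3, c = -4.
So h(s) = -2s^2 + 3s - 4.
The leading coefficient is -2.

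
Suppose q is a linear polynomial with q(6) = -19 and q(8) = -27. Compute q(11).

-39

Using the Lagrange interpolation formula with nodes 6, 8:
  L_0(s) = (s - 8) / -2
  L_1(s) = (s - 6) / 2
Then q(s) = -19·L_0(s) - 27·L_1(s).
Expanding and collecting terms gives q(s) = -4s + 5.
Evaluating at s = 11: q(11) = -39.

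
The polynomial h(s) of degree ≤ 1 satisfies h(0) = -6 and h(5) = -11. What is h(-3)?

-3

Write h(s) = as + b. Substituting each data point gives a linear system:
  b = -6
  5a + b = -11
Solving the system yields a = -1, b = -6.
So h(s) = -s - 6.
Then h(-3) = -3.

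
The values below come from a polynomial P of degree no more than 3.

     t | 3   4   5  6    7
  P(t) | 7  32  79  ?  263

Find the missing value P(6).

The 4 known points determine the degree-3 polynomial uniquely.
Write P(t) = at^3 + bt^2 + ct + d. Substituting each data point gives a linear system:
  27a + 9b + 3c + d = 7
  64a + 16b + 4c + d = 32
  125a + 25b + 5c + d = 79
  343a + 49b + 7c + d = 263
Solving the system yields a = 1, b = -1, c = -5, d = 4.
So P(t) = t³ - t² - 5t + 4.
Then P(6) = 154.

154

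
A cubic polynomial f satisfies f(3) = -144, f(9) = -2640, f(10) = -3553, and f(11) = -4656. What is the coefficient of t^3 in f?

Write f(t) = at^3 + bt^2 + ct + d. Substituting each data point gives a linear system:
  27a + 9b + 3c + d = -144
  729a + 81b + 9c + d = -2640
  1000a + 100b + 10c + d = -3553
  1331a + 121b + 11c + d = -4656
Solving the system yields a = -3, b = -5, c = -5, d = -3.
So f(t) = -3t³ - 5t² - 5t - 3.
The leading coefficient is -3.

-3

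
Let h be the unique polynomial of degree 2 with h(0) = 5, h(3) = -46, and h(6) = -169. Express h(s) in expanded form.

Write h(s) = as^2 + bs + c. Substituting each data point gives a linear system:
  c = 5
  9a + 3b + c = -46
  36a + 6b + c = -169
Solving the system yields a = -4, b = -5, c = 5.
So h(s) = -4s^2 - 5s + 5.
Check: h(0) = 5. ✓

h(s) = -4s^2 - 5s + 5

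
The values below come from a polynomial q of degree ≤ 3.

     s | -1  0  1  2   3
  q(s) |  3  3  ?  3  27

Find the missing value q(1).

The 4 known points determine the degree-3 polynomial uniquely.
Write q(s) = as^3 + bs^2 + cs + d. Substituting each data point gives a linear system:
  -a + b - c + d = 3
  d = 3
  8a + 4b + 2c + d = 3
  27a + 9b + 3c + d = 27
Solving the system yields a = 2, b = -2, c = -4, d = 3.
So q(s) = 2s^3 - 2s^2 - 4s + 3.
Then q(1) = -1.

-1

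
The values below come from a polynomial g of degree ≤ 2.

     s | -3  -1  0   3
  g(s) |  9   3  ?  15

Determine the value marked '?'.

3

The 3 known points determine the degree-2 polynomial uniquely.
Write g(s) = as^2 + bs + c. Substituting each data point gives a linear system:
  9a - 3b + c = 9
  a - b + c = 3
  9a + 3b + c = 15
Solving the system yields a = 1, b = 1, c = 3.
So g(s) = s^2 + s + 3.
Then g(0) = 3.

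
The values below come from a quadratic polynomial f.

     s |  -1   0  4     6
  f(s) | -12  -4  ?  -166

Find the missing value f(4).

-72

The 3 known points determine the degree-2 polynomial uniquely.
Write f(s) = as^2 + bs + c. Substituting each data point gives a linear system:
  a - b + c = -12
  c = -4
  36a + 6b + c = -166
Solving the system yields a = -5, b = 3, c = -4.
So f(s) = -5s^2 + 3s - 4.
Then f(4) = -72.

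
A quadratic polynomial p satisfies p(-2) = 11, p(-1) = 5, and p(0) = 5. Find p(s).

p(s) = 3s^2 + 3s + 5

Using the Lagrange interpolation formula with nodes -2, -1, 0:
  L_0(s) = (s + 1)s / 2
  L_1(s) = (s + 2)s / -1
  L_2(s) = (s + 2)(s + 1) / 2
Then p(s) = 11·L_0(s) + 5·L_1(s) + 5·L_2(s).
Expanding and collecting terms gives p(s) = 3s^2 + 3s + 5.
Check: p(-1) = 5. ✓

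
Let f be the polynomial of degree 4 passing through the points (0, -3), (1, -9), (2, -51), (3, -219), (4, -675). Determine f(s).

f(s) = -3s^4 + 3s^3 - 6s^2 - 3

Write f(s) = as^4 + bs^3 + cs^2 + ds + e. Substituting each data point gives a linear system:
  e = -3
  a + b + c + d + e = -9
  16a + 8b + 4c + 2d + e = -51
  81a + 27b + 9c + 3d + e = -219
  256a + 64b + 16c + 4d + e = -675
Solving the system yields a = -3, b = 3, c = -6, d = 0, e = -3.
So f(s) = -3s^4 + 3s^3 - 6s^2 - 3.
Check: f(3) = -219. ✓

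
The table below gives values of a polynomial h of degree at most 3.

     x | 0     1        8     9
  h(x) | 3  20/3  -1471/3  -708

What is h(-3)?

12

Using the Lagrange interpolation formula with nodes 0, 1, 8, 9:
  L_0(x) = (x - 1)(x - 8)(x - 9) / -72
  L_1(x) = x(x - 8)(x - 9) / 56
  L_2(x) = x(x - 1)(x - 9) / -56
  L_3(x) = x(x - 1)(x - 8) / 72
Then h(x) = 3·L_0(x) + 20/3·L_1(x) - 1471/3·L_2(x) - 708·L_3(x).
Expanding and collecting terms gives h(x) = -x^3 - (1/3)x^2 + 5x + 3.
Evaluating at x = -3: h(-3) = 12.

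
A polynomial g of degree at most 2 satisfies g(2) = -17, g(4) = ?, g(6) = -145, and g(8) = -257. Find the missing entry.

-65

On equispaced nodes a degree-2 polynomial has vanishing third forward difference, so
  - g(2) + 3·g(4) - 3·g(6) + g(8) = 0.
Substituting the known values and solving for g(4):
  3·g(4) = -195
  g(4) = -65.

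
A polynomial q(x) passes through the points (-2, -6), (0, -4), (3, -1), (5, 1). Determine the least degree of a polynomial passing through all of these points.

1

Divided differences on the nodes -2, 0, 3, 5:
  order 0: -6  -4  -1  1
  order 1: 1  1  1
  order 2: 0  0
  order 3: 0
The order-1 divided differences are all 1 (nonzero) and every higher order vanishes, so the data lies on a polynomial of degree exactly 1.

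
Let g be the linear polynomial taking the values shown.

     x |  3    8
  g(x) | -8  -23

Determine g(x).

g(x) = -3x + 1

Using the Lagrange interpolation formula with nodes 3, 8:
  L_0(x) = (x - 8) / -5
  L_1(x) = (x - 3) / 5
Then g(x) = -8·L_0(x) - 23·L_1(x).
Expanding and collecting terms gives g(x) = -3x + 1.
Check: g(3) = -8. ✓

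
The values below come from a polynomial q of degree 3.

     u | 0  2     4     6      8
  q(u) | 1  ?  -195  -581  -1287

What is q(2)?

-33

The 4 known points determine the degree-3 polynomial uniquely.
Write q(u) = au^3 + bu^2 + cu + d. Substituting each data point gives a linear system:
  d = 1
  64a + 16b + 4c + d = -195
  216a + 36b + 6c + d = -581
  512a + 64b + 8c + d = -1287
Solving the system yields a = -2, b = -4, c = -1, d = 1.
So q(u) = -2u^3 - 4u^2 - u + 1.
Then q(2) = -33.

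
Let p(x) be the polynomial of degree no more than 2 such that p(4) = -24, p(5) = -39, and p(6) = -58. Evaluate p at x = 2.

Forward differences of the values at x = 4, 5, 6:
  p  : -24  -39  -58
  Δ  : -15  -19
  Δ^2: -4
The second differences are constant, confirming degree 2.
Interpolating (Newton forward form) and evaluating at x = 2 gives p(2) = -6.

-6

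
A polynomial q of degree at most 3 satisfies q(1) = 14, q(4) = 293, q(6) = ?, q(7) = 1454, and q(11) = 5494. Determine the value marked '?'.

The 4 known points determine the degree-3 polynomial uniquely.
Write q(x) = ax^3 + bx^2 + cx + d. Substituting each data point gives a linear system:
  a + b + c + d = 14
  64a + 16b + 4c + d = 293
  343a + 49b + 7c + d = 1454
  1331a + 121b + 11c + d = 5494
Solving the system yields a = 4, b = 1, c = 4, d = 5.
So q(x) = 4x^3 + x^2 + 4x + 5.
Then q(6) = 929.

929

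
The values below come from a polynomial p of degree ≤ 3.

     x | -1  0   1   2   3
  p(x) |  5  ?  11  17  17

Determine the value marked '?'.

On equispaced nodes a degree-3 polynomial has vanishing fourth forward difference, so
  p(-1) - 4·p(0) + 6·p(1) - 4·p(2) + p(3) = 0.
Substituting the known values and solving for p(0):
  -4·p(0) = -20
  p(0) = 5.

5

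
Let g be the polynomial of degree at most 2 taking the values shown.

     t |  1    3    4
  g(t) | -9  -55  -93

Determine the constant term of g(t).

-1

Write g(t) = at^2 + bt + c. Substituting each data point gives a linear system:
  a + b + c = -9
  9a + 3b + c = -55
  16a + 4b + c = -93
Solving the system yields a = -5, b = -3, c = -1.
So g(t) = -5t² - 3t - 1.
The constant term is -1.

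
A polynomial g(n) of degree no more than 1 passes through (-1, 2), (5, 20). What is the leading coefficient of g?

Write g(n) = an + b. Substituting each data point gives a linear system:
  -a + b = 2
  5a + b = 20
Solving the system yields a = 3, b = 5.
So g(n) = 3n + 5.
The leading coefficient is 3.

3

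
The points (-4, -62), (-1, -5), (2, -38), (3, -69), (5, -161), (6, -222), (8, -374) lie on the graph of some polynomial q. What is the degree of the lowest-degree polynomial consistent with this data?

2

Divided differences on the nodes -4, -1, 2, 3, 5, 6, 8:
  order 0: -62  -5  -38  -69  -161  -222  -374
  order 1: 19  -11  -31  -46  -61  -76
  order 2: -5  -5  -5  -5  -5
  order 3: 0  0  0  0
  order 4: 0  0  0
  order 5: 0  0
  order 6: 0
The order-2 divided differences are all -5 (nonzero) and every higher order vanishes, so the data lies on a polynomial of degree exactly 2.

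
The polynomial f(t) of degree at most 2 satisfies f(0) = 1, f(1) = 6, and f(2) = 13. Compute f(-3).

-2

Using the Lagrange interpolation formula with nodes 0, 1, 2:
  L_0(t) = (t - 1)(t - 2) / 2
  L_1(t) = t(t - 2) / -1
  L_2(t) = t(t - 1) / 2
Then f(t) = 1·L_0(t) + 6·L_1(t) + 13·L_2(t).
Expanding and collecting terms gives f(t) = t² + 4t + 1.
Evaluating at t = -3: f(-3) = -2.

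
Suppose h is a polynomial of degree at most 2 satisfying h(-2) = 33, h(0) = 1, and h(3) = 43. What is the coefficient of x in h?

Write h(x) = ax^2 + bx + c. Substituting each data point gives a linear system:
  4a - 2b + c = 33
  c = 1
  9a + 3b + c = 43
Solving the system yields a = 6, b = -4, c = 1.
So h(x) = 6x² - 4x + 1.
The coefficient of x is -4.

-4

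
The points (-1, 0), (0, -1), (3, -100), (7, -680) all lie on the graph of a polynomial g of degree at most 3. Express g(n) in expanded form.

g(n) = -n^3 - 6n^2 - 6n - 1

Write g(n) = an^3 + bn^2 + cn + d. Substituting each data point gives a linear system:
  -a + b - c + d = 0
  d = -1
  27a + 9b + 3c + d = -100
  343a + 49b + 7c + d = -680
Solving the system yields a = -1, b = -6, c = -6, d = -1.
So g(n) = -n^3 - 6n^2 - 6n - 1.
Check: g(3) = -100. ✓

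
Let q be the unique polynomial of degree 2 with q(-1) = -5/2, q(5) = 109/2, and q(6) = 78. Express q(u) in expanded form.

q(u) = 2u^2 + (3/2)u - 3

Write q(u) = au^2 + bu + c. Substituting each data point gives a linear system:
  a - b + c = -5/2
  25a + 5b + c = 109/2
  36a + 6b + c = 78
Solving the system yields a = 2, b = 3/2, c = -3.
So q(u) = 2u^2 + (3/2)u - 3.
Check: q(5) = 109/2. ✓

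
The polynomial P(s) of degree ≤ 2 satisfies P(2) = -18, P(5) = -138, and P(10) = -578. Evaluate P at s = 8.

Using the Lagrange interpolation formula with nodes 2, 5, 10:
  L_0(s) = (s - 5)(s - 10) / 24
  L_1(s) = (s - 2)(s - 10) / -15
  L_2(s) = (s - 2)(s - 5) / 40
Then P(s) = -18·L_0(s) - 138·L_1(s) - 578·L_2(s).
Expanding and collecting terms gives P(s) = -6s^2 + 2s + 2.
Evaluating at s = 8: P(8) = -366.

-366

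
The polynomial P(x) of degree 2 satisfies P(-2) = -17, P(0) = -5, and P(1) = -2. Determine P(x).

P(x) = -x^2 + 4x - 5

Write P(x) = ax^2 + bx + c. Substituting each data point gives a linear system:
  4a - 2b + c = -17
  c = -5
  a + b + c = -2
Solving the system yields a = -1, b = 4, c = -5.
So P(x) = -x² + 4x - 5.
Check: P(1) = -2. ✓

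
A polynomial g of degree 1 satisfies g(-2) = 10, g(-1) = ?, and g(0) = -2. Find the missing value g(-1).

The 2 known points determine the degree-1 polynomial uniquely.
Write g(n) = an + b. Substituting each data point gives a linear system:
  -2a + b = 10
  b = -2
Solving the system yields a = -6, b = -2.
So g(n) = -6n - 2.
Then g(-1) = 4.

4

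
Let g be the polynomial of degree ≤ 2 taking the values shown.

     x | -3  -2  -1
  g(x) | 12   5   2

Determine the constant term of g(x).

3

Write g(x) = ax^2 + bx + c. Substituting each data point gives a linear system:
  9a - 3b + c = 12
  4a - 2b + c = 5
  a - b + c = 2
Solving the system yields a = 2, b = 3, c = 3.
So g(x) = 2x^2 + 3x + 3.
The constant term is 3.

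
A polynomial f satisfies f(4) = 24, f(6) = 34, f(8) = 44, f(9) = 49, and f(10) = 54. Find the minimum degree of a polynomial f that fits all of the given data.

Divided differences on the nodes 4, 6, 8, 9, 10:
  order 0: 24  34  44  49  54
  order 1: 5  5  5  5
  order 2: 0  0  0
  order 3: 0  0
  order 4: 0
The order-1 divided differences are all 5 (nonzero) and every higher order vanishes, so the data lies on a polynomial of degree exactly 1.

1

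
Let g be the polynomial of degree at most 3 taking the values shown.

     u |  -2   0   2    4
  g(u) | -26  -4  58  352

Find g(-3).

Write g(u) = au^3 + bu^2 + cu + d. Substituting each data point gives a linear system:
  -8a + 4b - 2c + d = -26
  d = -4
  8a + 4b + 2c + d = 58
  64a + 16b + 4c + d = 352
Solving the system yields a = 4, b = 5, c = 5, d = -4.
So g(u) = 4u^3 + 5u^2 + 5u - 4.
Then g(-3) = -82.

-82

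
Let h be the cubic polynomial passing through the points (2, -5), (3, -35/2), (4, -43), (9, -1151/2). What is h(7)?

Using the Lagrange interpolation formula with nodes 2, 3, 4, 9:
  L_0(x) = (x - 3)(x - 4)(x - 9) / -14
  L_1(x) = (x - 2)(x - 4)(x - 9) / 6
  L_2(x) = (x - 2)(x - 3)(x - 9) / -10
  L_3(x) = (x - 2)(x - 3)(x - 4) / 210
Then h(x) = -5·L_0(x) - 35/2·L_1(x) - 43·L_2(x) - 1151/2·L_3(x).
Expanding and collecting terms gives h(x) = -x^3 + (5/2)x^2 - 6x + 5.
Evaluating at x = 7: h(7) = -515/2.

-515/2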